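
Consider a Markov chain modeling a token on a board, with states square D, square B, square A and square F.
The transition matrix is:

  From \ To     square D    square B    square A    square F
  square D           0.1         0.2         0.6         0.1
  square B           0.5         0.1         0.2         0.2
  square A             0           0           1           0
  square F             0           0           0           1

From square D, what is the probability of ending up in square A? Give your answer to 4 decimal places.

0.8169

Let h(s) be the probability of absorption at square A starting from transient state s. Then h(square A) = 1 and h(square F) = 0. By first-step analysis:
h(square D) = 0.1·h(square D) + 0.2·h(square B) + 0.6·1 + 0.1·0
h(square B) = 0.5·h(square D) + 0.1·h(square B) + 0.2·1 + 0.2·0
Solving: h(square D) = 0.8169, h(square B) = 0.6761.
Starting from square D, the probability is 0.8169.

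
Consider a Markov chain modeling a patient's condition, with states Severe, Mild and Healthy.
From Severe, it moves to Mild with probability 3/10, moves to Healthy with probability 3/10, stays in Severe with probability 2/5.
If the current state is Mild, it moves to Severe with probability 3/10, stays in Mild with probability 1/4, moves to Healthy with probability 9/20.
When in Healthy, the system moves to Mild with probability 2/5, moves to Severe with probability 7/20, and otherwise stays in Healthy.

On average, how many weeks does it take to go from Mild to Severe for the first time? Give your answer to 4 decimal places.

3.1373

Let t(s) be the expected number of weeks to first reach Severe from state s, with t(Severe) = 0. Conditioning on the first week:
t(Mild) = 1 + 0.25·t(Mild) + 0.45·t(Healthy)
t(Healthy) = 1 + 0.4·t(Mild) + 0.25·t(Healthy)
Solving: t(Mild) = 3.1373, t(Healthy) = 3.0065.
Expected weeks from Mild to Severe: 3.1373.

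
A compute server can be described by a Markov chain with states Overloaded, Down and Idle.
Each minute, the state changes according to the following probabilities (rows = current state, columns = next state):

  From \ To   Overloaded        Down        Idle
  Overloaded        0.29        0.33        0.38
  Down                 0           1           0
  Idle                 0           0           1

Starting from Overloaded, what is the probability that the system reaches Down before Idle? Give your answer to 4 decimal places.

Let h(s) be the probability of absorption at Down starting from transient state s. Then h(Down) = 1 and h(Idle) = 0. By first-step analysis:
h(Overloaded) = 0.29·h(Overloaded) + 0.33·1 + 0.38·0
Solving: h(Overloaded) = 0.4648.
Starting from Overloaded, the probability is 0.4648.

0.4648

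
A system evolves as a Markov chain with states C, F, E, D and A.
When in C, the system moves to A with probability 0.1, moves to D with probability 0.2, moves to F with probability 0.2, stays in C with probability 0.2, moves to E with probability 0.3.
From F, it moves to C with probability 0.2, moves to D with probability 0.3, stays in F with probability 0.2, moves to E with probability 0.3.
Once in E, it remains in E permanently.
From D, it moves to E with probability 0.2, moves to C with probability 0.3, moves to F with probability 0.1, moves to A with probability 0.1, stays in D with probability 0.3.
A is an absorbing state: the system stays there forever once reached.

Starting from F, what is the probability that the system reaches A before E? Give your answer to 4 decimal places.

0.1564

Let h(s) be the probability of absorption at A starting from transient state s. Then h(A) = 1 and h(E) = 0. By first-step analysis:
h(C) = 0.2·h(C) + 0.2·h(F) + 0.3·0 + 0.2·h(D) + 0.1·1
h(F) = 0.2·h(C) + 0.2·h(F) + 0.3·0 + 0.3·h(D)
h(D) = 0.3·h(C) + 0.1·h(F) + 0.2·0 + 0.3·h(D) + 0.1·1
Solving: h(C) = 0.2301, h(F) = 0.1564, h(D) = 0.2638.
Starting from F, the probability is 0.1564.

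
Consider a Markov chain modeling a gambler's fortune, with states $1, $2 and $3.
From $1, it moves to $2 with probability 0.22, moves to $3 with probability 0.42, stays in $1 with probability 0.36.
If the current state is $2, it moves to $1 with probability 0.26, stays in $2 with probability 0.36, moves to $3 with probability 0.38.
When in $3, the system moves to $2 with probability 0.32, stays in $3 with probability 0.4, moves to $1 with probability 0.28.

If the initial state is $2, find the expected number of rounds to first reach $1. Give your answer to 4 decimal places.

Let t(s) be the expected number of rounds to first reach $1 from state s, with t($1) = 0. Conditioning on the first round:
t($2) = 1 + 0.36·t($2) + 0.38·t($3)
t($3) = 1 + 0.32·t($2) + 0.4·t($3)
Solving: t($2) = 3.7348, t($3) = 3.6585.
Expected rounds from $2 to $1: 3.7348.

3.7348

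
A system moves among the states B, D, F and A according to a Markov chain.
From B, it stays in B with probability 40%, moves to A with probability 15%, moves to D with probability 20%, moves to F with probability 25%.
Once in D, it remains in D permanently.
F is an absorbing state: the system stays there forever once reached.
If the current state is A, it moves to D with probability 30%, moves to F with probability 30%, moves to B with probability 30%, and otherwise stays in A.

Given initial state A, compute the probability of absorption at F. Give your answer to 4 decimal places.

Let h(s) be the probability of absorption at F starting from transient state s. Then h(F) = 1 and h(D) = 0. By first-step analysis:
h(B) = 0.4·h(B) + 0.2·0 + 0.25·1 + 0.15·h(A)
h(A) = 0.3·h(B) + 0.3·0 + 0.3·1 + 0.1·h(A)
Solving: h(B) = 0.5455, h(A) = 0.5152.
Starting from A, the probability is 0.5152.

0.5152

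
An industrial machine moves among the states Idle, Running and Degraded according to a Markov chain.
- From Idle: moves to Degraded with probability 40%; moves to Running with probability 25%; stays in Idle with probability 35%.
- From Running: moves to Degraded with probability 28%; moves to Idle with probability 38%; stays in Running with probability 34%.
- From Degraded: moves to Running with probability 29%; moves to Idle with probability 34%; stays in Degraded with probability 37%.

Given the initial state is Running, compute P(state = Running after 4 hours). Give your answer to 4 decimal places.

Propagate the distribution vector 4 hours from Running.
After 0 hours: (0.0000, 1.0000, 0.0000)
After 1 hour: (0.3800, 0.3400, 0.2800)
After 2 hours: (0.3574, 0.2918, 0.3508)
After 3 hours: (0.3552, 0.2903, 0.3545)
After 4 hours: (0.3552, 0.2903, 0.3545)
P(in Running after 4 hours) = 0.2903

0.2903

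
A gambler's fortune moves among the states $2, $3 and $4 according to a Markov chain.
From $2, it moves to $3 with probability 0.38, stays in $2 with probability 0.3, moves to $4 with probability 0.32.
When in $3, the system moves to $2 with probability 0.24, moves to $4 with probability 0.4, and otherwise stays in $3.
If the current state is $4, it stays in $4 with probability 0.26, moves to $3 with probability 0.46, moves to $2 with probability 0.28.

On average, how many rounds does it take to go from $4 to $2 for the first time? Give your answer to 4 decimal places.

3.7983

Let t(s) be the expected number of rounds to first reach $2 from state s, with t($2) = 0. Conditioning on the first round:
t($3) = 1 + 0.36·t($3) + 0.4·t($4)
t($4) = 1 + 0.46·t($3) + 0.26·t($4)
Solving: t($3) = 3.9365, t($4) = 3.7983.
Expected rounds from $4 to $2: 3.7983.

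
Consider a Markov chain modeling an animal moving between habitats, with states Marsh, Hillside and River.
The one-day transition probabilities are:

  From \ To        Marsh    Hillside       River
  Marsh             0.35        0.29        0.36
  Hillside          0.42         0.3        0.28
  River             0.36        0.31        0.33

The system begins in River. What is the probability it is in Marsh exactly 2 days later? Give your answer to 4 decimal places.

Sum over the intermediate state after 1 day:
P = P(River→Marsh)·P(Marsh→Marsh) + P(River→Hillside)·P(Hillside→Marsh) + P(River→River)·P(River→Marsh)
  = 0.36×0.35 + 0.31×0.42 + 0.33×0.36
  = 0.1260 + 0.1302 + 0.1188 = 0.3750

0.3750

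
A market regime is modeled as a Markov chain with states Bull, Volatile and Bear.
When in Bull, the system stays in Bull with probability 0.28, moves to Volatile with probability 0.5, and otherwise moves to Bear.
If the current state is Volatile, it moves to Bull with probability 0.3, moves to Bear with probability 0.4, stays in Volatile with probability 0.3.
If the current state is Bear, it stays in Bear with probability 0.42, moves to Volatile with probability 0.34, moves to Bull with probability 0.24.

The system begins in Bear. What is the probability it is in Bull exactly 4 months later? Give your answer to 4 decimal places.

0.2730

Propagate the distribution vector 4 months from Bear.
After 0 months: (0.0000, 0.0000, 1.0000)
After 1 month: (0.2400, 0.3400, 0.4200)
After 2 months: (0.2700, 0.3648, 0.3652)
After 3 months: (0.2727, 0.3686, 0.3587)
After 4 months: (0.2730, 0.3689, 0.3581)
P(in Bull after 4 months) = 0.2730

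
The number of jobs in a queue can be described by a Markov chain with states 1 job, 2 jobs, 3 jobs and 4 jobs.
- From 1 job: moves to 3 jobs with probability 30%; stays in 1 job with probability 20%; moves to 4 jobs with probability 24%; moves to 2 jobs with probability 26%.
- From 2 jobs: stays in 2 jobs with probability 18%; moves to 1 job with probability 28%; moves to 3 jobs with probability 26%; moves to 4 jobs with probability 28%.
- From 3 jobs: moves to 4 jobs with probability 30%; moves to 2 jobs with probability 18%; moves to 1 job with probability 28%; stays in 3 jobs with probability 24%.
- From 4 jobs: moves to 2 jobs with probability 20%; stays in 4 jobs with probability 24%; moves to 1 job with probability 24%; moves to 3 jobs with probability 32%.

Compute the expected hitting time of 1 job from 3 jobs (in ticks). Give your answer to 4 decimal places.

Let t(s) be the expected number of ticks to first reach 1 job from state s, with t(1 job) = 0. Conditioning on the first tick:
t(2 jobs) = 1 + 0.18·t(2 jobs) + 0.26·t(3 jobs) + 0.28·t(4 jobs)
t(3 jobs) = 1 + 0.18·t(2 jobs) + 0.24·t(3 jobs) + 0.3·t(4 jobs)
t(4 jobs) = 1 + 0.2·t(2 jobs) + 0.32·t(3 jobs) + 0.24·t(4 jobs)
Solving: t(2 jobs) = 3.7172, t(3 jobs) = 3.7200, t(4 jobs) = 3.8603.
Expected ticks from 3 jobs to 1 job: 3.7200.

3.7200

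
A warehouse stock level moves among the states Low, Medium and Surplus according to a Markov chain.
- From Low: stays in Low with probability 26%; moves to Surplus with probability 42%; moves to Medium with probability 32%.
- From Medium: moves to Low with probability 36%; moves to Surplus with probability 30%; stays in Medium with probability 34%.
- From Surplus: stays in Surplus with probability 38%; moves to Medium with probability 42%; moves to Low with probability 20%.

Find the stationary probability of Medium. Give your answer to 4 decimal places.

0.3635

Let the stationary distribution be π with π = πP and π_1 + π_2 + π_3 = 1.
π_1 = 0.26·π_1 + 0.36·π_2 + 0.2·π_3
π_2 = 0.32·π_1 + 0.34·π_2 + 0.42·π_3
Solving with the normalization constraint gives π = (0.2746, 0.3635, 0.3619).
So the stationary probability of Medium is 0.3635.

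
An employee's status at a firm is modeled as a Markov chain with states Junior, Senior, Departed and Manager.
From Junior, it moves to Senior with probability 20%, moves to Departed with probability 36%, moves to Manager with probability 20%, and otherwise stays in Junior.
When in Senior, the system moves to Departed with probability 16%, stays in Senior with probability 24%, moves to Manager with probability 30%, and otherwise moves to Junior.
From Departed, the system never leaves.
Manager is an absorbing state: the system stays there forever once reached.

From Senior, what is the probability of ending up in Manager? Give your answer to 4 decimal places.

Let h(s) be the probability of absorption at Manager starting from transient state s. Then h(Manager) = 1 and h(Departed) = 0. By first-step analysis:
h(Junior) = 0.24·h(Junior) + 0.2·h(Senior) + 0.36·0 + 0.2·1
h(Senior) = 0.3·h(Junior) + 0.24·h(Senior) + 0.16·0 + 0.3·1
Solving: h(Junior) = 0.4096, h(Senior) = 0.5564.
Starting from Senior, the probability is 0.5564.

0.5564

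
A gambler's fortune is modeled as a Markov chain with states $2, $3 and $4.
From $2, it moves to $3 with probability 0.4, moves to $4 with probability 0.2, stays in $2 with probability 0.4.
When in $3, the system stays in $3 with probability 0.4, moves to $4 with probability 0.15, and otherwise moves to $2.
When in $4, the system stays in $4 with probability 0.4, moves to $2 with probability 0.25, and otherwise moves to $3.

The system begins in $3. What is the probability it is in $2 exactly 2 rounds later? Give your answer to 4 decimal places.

Sum over the intermediate state after 1 round:
P = P($3→$2)·P($2→$2) + P($3→$3)·P($3→$2) + P($3→$4)·P($4→$2)
  = 0.45×0.4 + 0.4×0.45 + 0.15×0.25
  = 0.1800 + 0.1800 + 0.0375 = 0.3975

0.3975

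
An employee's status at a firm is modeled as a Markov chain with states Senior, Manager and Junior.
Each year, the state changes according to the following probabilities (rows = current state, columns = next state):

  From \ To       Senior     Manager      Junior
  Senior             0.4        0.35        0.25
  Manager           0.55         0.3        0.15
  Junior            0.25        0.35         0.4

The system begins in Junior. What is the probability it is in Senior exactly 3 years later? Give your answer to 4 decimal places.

0.4086

Propagate the distribution vector 3 years from Junior.
After 0 years: (0.0000, 0.0000, 1.0000)
After 1 year: (0.2500, 0.3500, 0.4000)
After 2 years: (0.3925, 0.3325, 0.2750)
After 3 years: (0.4086, 0.3334, 0.2580)
P(in Senior after 3 years) = 0.4086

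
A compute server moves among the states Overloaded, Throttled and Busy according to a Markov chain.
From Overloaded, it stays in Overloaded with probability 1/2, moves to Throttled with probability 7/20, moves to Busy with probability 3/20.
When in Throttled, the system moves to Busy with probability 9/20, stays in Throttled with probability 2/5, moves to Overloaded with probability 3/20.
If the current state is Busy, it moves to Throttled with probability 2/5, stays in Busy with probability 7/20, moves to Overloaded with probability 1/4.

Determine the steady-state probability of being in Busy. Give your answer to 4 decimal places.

Let the stationary distribution be π with π = πP and π_1 + π_2 + π_3 = 1.
π_1 = 0.5·π_1 + 0.15·π_2 + 0.25·π_3
π_2 = 0.35·π_1 + 0.4·π_2 + 0.4·π_3
Solving with the normalization constraint gives π = (0.2819, 0.3859, 0.3322).
So the stationary probability of Busy is 0.3322.

0.3322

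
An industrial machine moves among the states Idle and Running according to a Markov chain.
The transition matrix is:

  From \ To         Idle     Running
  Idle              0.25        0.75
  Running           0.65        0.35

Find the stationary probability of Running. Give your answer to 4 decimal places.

0.5357

Let the stationary distribution be π with π = πP and π_1 + π_2 = 1.
π_1 = 0.25·π_1 + 0.65·π_2
Solving with the normalization constraint gives π = (0.4643, 0.5357).
So the stationary probability of Running is 0.5357.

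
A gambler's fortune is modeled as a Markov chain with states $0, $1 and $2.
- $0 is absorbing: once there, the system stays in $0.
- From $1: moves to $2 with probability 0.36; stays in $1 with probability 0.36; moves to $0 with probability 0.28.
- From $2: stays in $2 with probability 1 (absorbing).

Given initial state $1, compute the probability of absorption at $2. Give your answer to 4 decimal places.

Let h(s) be the probability of absorption at $2 starting from transient state s. Then h($2) = 1 and h($0) = 0. By first-step analysis:
h($1) = 0.28·0 + 0.36·h($1) + 0.36·1
Solving: h($1) = 0.5625.
Starting from $1, the probability is 0.5625.

0.5625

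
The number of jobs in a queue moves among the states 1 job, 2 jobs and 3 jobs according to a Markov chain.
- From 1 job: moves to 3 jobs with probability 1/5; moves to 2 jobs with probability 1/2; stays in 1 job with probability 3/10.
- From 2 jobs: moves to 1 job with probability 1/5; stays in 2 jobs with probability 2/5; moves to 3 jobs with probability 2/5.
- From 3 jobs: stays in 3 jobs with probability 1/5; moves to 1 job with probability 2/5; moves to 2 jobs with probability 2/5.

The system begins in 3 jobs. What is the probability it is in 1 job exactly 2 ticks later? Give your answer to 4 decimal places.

0.2800

Sum over the intermediate state after 1 tick:
P = P(3 jobs→1 job)·P(1 job→1 job) + P(3 jobs→2 jobs)·P(2 jobs→1 job) + P(3 jobs→3 jobs)·P(3 jobs→1 job)
  = 0.4×0.3 + 0.4×0.2 + 0.2×0.4
  = 0.1200 + 0.0800 + 0.0800 = 0.2800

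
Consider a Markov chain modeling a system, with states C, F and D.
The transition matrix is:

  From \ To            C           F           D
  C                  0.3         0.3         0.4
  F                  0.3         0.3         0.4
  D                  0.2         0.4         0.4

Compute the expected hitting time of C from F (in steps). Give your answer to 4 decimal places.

Let t(s) be the expected number of steps to first reach C from state s, with t(C) = 0. Conditioning on the first step:
t(F) = 1 + 0.3·t(F) + 0.4·t(D)
t(D) = 1 + 0.4·t(F) + 0.4·t(D)
Solving: t(F) = 3.8462, t(D) = 4.2308.
Expected steps from F to C: 3.8462.

3.8462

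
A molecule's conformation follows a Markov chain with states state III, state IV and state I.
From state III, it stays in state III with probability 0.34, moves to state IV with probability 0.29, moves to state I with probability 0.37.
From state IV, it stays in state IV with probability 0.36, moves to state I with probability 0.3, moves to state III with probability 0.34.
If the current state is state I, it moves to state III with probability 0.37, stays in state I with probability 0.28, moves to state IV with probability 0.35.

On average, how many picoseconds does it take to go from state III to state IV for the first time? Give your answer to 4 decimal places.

Let t(s) be the expected number of picoseconds to first reach state IV from state s, with t(state IV) = 0. Conditioning on the first picosecond:
t(state III) = 1 + 0.34·t(state III) + 0.37·t(state I)
t(state I) = 1 + 0.37·t(state III) + 0.28·t(state I)
Solving: t(state III) = 3.2220, t(state I) = 3.0446.
Expected picoseconds from state III to state IV: 3.2220.

3.2220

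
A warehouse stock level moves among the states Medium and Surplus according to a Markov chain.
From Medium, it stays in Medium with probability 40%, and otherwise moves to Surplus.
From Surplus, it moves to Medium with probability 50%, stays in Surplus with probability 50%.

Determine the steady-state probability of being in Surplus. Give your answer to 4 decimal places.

Let the stationary distribution be π with π = πP and π_1 + π_2 = 1.
π_1 = 0.4·π_1 + 0.5·π_2
Solving with the normalization constraint gives π = (0.4545, 0.5455).
So the stationary probability of Surplus is 0.5455.

0.5455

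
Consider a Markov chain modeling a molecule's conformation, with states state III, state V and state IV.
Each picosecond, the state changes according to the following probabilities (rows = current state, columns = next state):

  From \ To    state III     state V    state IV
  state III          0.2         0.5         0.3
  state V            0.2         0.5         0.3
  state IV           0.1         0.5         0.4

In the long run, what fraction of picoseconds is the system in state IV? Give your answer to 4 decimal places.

0.3333

Let the stationary distribution be π with π = πP and π_1 + π_2 + π_3 = 1.
π_1 = 0.2·π_1 + 0.2·π_2 + 0.1·π_3
π_2 = 0.5·π_1 + 0.5·π_2 + 0.5·π_3
Solving with the normalization constraint gives π = (0.1667, 0.5000, 0.3333).
So the stationary probability of state IV is 0.3333.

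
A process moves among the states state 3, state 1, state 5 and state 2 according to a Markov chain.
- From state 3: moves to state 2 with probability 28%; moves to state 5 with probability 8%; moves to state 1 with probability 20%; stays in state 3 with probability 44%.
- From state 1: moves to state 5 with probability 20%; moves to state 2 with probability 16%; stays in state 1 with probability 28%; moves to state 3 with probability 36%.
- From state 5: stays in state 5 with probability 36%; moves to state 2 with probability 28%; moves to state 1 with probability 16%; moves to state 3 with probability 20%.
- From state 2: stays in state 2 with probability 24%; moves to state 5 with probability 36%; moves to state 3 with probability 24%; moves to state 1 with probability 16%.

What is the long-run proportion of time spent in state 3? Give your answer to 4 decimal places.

0.3175

Let the stationary distribution be π with π = πP and π_1 + π_2 + π_3 + π_4 = 1.
π_1 = 0.44·π_1 + 0.36·π_2 + 0.2·π_3 + 0.24·π_4
π_2 = 0.2·π_1 + 0.28·π_2 + 0.16·π_3 + 0.16·π_4
π_3 = 0.08·π_1 + 0.2·π_2 + 0.36·π_3 + 0.36·π_4
Solving with the normalization constraint gives π = (0.3175, 0.1962, 0.2397, 0.2466).
So the stationary probability of state 3 is 0.3175.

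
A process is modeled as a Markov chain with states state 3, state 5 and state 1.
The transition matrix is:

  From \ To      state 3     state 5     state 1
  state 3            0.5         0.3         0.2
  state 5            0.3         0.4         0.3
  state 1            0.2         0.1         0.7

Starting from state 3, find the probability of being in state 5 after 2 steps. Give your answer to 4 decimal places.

0.2900

Sum over the intermediate state after 1 step:
P = P(state 3→state 3)·P(state 3→state 5) + P(state 3→state 5)·P(state 5→state 5) + P(state 3→state 1)·P(state 1→state 5)
  = 0.5×0.3 + 0.3×0.4 + 0.2×0.1
  = 0.1500 + 0.1200 + 0.0200 = 0.2900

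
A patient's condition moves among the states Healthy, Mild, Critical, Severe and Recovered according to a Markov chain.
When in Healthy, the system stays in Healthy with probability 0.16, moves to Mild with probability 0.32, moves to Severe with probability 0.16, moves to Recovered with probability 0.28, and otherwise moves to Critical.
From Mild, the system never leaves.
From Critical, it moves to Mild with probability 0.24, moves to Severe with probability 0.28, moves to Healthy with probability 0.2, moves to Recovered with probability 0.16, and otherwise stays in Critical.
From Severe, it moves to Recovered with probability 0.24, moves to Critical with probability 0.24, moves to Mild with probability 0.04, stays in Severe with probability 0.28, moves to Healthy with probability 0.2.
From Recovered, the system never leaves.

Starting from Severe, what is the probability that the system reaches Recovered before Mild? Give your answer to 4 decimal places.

0.6395

Let h(s) be the probability of absorption at Recovered starting from transient state s. Then h(Recovered) = 1 and h(Mild) = 0. By first-step analysis:
h(Healthy) = 0.16·h(Healthy) + 0.32·0 + 0.08·h(Critical) + 0.16·h(Severe) + 0.28·1
h(Critical) = 0.2·h(Healthy) + 0.24·0 + 0.12·h(Critical) + 0.28·h(Severe) + 0.16·1
h(Severe) = 0.2·h(Healthy) + 0.04·0 + 0.24·h(Critical) + 0.28·h(Severe) + 0.24·1
Solving: h(Healthy) = 0.5027, h(Critical) = 0.4995, h(Severe) = 0.6395.
Starting from Severe, the probability is 0.6395.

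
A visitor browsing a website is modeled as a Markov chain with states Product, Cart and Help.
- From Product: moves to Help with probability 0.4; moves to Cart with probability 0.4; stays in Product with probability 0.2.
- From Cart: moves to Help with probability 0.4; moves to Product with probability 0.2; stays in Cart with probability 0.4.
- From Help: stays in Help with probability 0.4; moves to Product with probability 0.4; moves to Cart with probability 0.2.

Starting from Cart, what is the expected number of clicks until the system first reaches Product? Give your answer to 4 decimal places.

3.5714

Let t(s) be the expected number of clicks to first reach Product from state s, with t(Product) = 0. Conditioning on the first click:
t(Cart) = 1 + 0.4·t(Cart) + 0.4·t(Help)
t(Help) = 1 + 0.2·t(Cart) + 0.4·t(Help)
Solving: t(Cart) = 3.5714, t(Help) = 2.8571.
Expected clicks from Cart to Product: 3.5714.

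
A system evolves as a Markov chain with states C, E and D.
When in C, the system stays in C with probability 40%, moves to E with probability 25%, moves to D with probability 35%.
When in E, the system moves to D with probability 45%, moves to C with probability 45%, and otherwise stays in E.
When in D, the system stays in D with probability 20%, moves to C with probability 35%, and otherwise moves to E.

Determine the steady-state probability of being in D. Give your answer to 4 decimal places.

0.3282

Let the stationary distribution be π with π = πP and π_1 + π_2 + π_3 = 1.
π_1 = 0.4·π_1 + 0.45·π_2 + 0.35·π_3
π_2 = 0.25·π_1 + 0.1·π_2 + 0.45·π_3
Solving with the normalization constraint gives π = (0.3973, 0.2745, 0.3282).
So the stationary probability of D is 0.3282.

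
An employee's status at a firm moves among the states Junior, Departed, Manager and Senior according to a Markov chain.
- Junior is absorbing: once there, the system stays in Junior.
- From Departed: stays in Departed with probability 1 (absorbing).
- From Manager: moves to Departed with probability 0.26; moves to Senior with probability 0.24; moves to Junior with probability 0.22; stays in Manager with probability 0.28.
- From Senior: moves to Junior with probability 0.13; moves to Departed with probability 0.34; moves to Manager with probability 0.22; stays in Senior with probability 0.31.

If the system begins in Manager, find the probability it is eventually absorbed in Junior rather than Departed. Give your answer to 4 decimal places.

0.4122

Let h(s) be the probability of absorption at Junior starting from transient state s. Then h(Junior) = 1 and h(Departed) = 0. By first-step analysis:
h(Manager) = 0.22·1 + 0.26·0 + 0.28·h(Manager) + 0.24·h(Senior)
h(Senior) = 0.13·1 + 0.34·0 + 0.22·h(Manager) + 0.31·h(Senior)
Solving: h(Manager) = 0.4122, h(Senior) = 0.3198.
Starting from Manager, the probability is 0.4122.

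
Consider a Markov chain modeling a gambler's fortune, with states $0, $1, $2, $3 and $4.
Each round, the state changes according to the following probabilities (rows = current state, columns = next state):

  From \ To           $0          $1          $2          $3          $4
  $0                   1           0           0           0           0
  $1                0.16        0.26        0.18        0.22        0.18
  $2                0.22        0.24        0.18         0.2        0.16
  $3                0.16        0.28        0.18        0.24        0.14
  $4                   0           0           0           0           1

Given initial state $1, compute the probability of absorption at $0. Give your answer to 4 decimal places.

0.5048

Let h(s) be the probability of absorption at $0 starting from transient state s. Then h($0) = 1 and h($4) = 0. By first-step analysis:
h($1) = 0.16·1 + 0.26·h($1) + 0.18·h($2) + 0.22·h($3) + 0.18·0
h($2) = 0.22·1 + 0.24·h($1) + 0.18·h($2) + 0.2·h($3) + 0.16·0
h($3) = 0.16·1 + 0.28·h($1) + 0.18·h($2) + 0.24·h($3) + 0.14·0
Solving: h($1) = 0.5048, h($2) = 0.5442, h($3) = 0.5254.
Starting from $1, the probability is 0.5048.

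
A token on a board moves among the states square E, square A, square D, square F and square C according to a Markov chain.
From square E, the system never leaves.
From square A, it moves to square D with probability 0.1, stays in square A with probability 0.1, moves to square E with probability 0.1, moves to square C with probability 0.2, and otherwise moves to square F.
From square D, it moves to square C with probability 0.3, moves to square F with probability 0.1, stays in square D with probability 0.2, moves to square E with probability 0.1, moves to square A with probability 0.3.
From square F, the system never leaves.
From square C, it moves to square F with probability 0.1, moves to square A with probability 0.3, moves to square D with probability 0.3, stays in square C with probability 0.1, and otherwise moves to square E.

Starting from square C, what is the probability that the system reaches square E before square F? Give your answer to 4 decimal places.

0.4323

Let h(s) be the probability of absorption at square E starting from transient state s. Then h(square E) = 1 and h(square F) = 0. By first-step analysis:
h(square A) = 0.1·1 + 0.1·h(square A) + 0.1·h(square D) + 0.5·0 + 0.2·h(square C)
h(square D) = 0.1·1 + 0.3·h(square A) + 0.2·h(square D) + 0.1·0 + 0.3·h(square C)
h(square C) = 0.2·1 + 0.3·h(square A) + 0.3·h(square D) + 0.1·0 + 0.1·h(square C)
Solving: h(square A) = 0.2495, h(square D) = 0.3806, h(square C) = 0.4323.
Starting from square C, the probability is 0.4323.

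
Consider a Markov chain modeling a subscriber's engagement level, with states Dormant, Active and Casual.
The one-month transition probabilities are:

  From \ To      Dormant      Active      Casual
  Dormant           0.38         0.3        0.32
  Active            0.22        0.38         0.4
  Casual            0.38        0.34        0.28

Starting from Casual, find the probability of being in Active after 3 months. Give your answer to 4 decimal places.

0.3405

Propagate the distribution vector 3 months from Casual.
After 0 months: (0.0000, 0.0000, 1.0000)
After 1 month: (0.3800, 0.3400, 0.2800)
After 2 months: (0.3256, 0.3384, 0.3360)
After 3 months: (0.3259, 0.3405, 0.3336)
P(in Active after 3 months) = 0.3405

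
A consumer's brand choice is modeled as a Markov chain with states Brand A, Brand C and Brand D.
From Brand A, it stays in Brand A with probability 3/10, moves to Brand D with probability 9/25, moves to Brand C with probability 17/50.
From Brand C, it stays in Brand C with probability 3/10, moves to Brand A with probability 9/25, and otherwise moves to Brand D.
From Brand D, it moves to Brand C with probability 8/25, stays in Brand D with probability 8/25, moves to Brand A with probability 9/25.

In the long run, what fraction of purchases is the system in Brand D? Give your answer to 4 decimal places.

0.3400

Let the stationary distribution be π with π = πP and π_1 + π_2 + π_3 = 1.
π_1 = 0.3·π_1 + 0.36·π_2 + 0.36·π_3
π_2 = 0.34·π_1 + 0.3·π_2 + 0.32·π_3
Solving with the normalization constraint gives π = (0.3396, 0.3204, 0.3400).
So the stationary probability of Brand D is 0.3400.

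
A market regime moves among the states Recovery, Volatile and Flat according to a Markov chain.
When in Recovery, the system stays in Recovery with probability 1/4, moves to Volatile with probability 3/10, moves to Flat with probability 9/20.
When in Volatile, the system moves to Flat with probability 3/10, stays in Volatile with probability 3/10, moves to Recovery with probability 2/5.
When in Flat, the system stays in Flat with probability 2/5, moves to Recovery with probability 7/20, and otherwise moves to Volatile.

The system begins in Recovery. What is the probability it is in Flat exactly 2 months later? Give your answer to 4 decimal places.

Sum over the intermediate state after 1 month:
P = P(Recovery→Recovery)·P(Recovery→Flat) + P(Recovery→Volatile)·P(Volatile→Flat) + P(Recovery→Flat)·P(Flat→Flat)
  = 0.25×0.45 + 0.3×0.3 + 0.45×0.4
  = 0.1125 + 0.0900 + 0.1800 = 0.3825

0.3825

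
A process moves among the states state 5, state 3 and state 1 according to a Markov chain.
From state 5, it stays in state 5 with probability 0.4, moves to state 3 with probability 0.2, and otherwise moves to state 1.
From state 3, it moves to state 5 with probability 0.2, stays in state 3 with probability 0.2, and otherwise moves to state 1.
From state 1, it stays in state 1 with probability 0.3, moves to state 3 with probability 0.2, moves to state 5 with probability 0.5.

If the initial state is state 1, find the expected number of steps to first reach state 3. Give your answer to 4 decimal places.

Let t(s) be the expected number of steps to first reach state 3 from state s, with t(state 3) = 0. Conditioning on the first step:
t(state 5) = 1 + 0.4·t(state 5) + 0.4·t(state 1)
t(state 1) = 1 + 0.5·t(state 5) + 0.3·t(state 1)
Solving: t(state 5) = 5.0000, t(state 1) = 5.0000.
Expected steps from state 1 to state 3: 5.0000.

5.0000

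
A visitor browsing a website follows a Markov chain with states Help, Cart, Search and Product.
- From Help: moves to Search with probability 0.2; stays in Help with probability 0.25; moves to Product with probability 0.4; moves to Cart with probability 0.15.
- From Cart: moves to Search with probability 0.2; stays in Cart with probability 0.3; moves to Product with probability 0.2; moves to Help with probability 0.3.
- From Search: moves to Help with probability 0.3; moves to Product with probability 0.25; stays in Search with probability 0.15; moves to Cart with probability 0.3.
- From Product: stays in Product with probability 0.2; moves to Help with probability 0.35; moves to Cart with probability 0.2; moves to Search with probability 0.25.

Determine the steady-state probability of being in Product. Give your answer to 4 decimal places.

0.2699

Let the stationary distribution be π with π = πP and π_1 + π_2 + π_3 + π_4 = 1.
π_1 = 0.25·π_1 + 0.3·π_2 + 0.3·π_3 + 0.35·π_4
π_2 = 0.15·π_1 + 0.3·π_2 + 0.3·π_3 + 0.2·π_4
π_3 = 0.2·π_1 + 0.2·π_2 + 0.15·π_3 + 0.25·π_4
Solving with the normalization constraint gives π = (0.2986, 0.2282, 0.2033, 0.2699).
So the stationary probability of Product is 0.2699.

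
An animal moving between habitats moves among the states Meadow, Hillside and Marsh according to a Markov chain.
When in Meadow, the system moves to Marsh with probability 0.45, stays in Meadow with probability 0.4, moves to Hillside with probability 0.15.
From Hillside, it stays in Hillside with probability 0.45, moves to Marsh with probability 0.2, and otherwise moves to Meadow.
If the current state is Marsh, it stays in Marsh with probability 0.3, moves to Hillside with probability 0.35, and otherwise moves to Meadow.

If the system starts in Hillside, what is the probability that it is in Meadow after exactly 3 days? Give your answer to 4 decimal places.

Propagate the distribution vector 3 days from Hillside.
After 0 days: (0.0000, 1.0000, 0.0000)
After 1 day: (0.3500, 0.4500, 0.2000)
After 2 days: (0.3675, 0.3250, 0.3075)
After 3 days: (0.3684, 0.3090, 0.3226)
P(in Meadow after 3 days) = 0.3684

0.3684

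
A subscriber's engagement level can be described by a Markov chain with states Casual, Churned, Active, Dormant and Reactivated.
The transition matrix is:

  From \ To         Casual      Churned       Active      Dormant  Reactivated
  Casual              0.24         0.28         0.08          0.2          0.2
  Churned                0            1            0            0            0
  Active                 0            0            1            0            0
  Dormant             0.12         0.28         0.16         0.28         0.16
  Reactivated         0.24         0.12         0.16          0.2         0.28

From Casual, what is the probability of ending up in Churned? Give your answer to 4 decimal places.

0.6839

Let h(s) be the probability of absorption at Churned starting from transient state s. Then h(Churned) = 1 and h(Active) = 0. By first-step analysis:
h(Casual) = 0.24·h(Casual) + 0.28·1 + 0.08·0 + 0.2·h(Dormant) + 0.2·h(Reactivated)
h(Dormant) = 0.12·h(Casual) + 0.28·1 + 0.16·0 + 0.28·h(Dormant) + 0.16·h(Reactivated)
h(Reactivated) = 0.24·h(Casual) + 0.12·1 + 0.16·0 + 0.2·h(Dormant) + 0.28·h(Reactivated)
Solving: h(Casual) = 0.6839, h(Dormant) = 0.6294, h(Reactivated) = 0.5695.
Starting from Casual, the probability is 0.6839.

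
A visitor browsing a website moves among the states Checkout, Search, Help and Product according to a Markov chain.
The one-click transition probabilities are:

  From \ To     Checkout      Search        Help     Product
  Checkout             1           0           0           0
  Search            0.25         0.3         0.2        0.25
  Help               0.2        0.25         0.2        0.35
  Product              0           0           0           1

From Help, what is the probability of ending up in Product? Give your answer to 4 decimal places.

Let h(s) be the probability of absorption at Product starting from transient state s. Then h(Product) = 1 and h(Checkout) = 0. By first-step analysis:
h(Search) = 0.25·0 + 0.3·h(Search) + 0.2·h(Help) + 0.25·1
h(Help) = 0.2·0 + 0.25·h(Search) + 0.2·h(Help) + 0.35·1
Solving: h(Search) = 0.5294, h(Help) = 0.6029.
Starting from Help, the probability is 0.6029.

0.6029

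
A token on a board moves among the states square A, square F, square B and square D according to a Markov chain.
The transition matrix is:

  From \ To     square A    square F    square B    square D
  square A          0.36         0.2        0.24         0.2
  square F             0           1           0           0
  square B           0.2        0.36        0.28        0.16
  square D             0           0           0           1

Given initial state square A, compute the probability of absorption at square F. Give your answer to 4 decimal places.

Let h(s) be the probability of absorption at square F starting from transient state s. Then h(square F) = 1 and h(square D) = 0. By first-step analysis:
h(square A) = 0.36·h(square A) + 0.2·1 + 0.24·h(square B) + 0.2·0
h(square B) = 0.2·h(square A) + 0.36·1 + 0.28·h(square B) + 0.16·0
Solving: h(square A) = 0.5581, h(square B) = 0.6550.
Starting from square A, the probability is 0.5581.

0.5581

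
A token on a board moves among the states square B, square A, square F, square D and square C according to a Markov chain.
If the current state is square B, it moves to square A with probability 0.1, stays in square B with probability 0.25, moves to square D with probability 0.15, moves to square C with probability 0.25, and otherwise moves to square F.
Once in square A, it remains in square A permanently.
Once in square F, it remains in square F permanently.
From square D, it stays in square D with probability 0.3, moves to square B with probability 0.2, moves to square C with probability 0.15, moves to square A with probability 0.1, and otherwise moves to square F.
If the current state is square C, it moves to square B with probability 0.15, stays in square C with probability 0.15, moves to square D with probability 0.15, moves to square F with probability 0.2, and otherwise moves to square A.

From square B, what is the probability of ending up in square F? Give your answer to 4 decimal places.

0.6104

Let h(s) be the probability of absorption at square F starting from transient state s. Then h(square F) = 1 and h(square A) = 0. By first-step analysis:
h(square B) = 0.25·h(square B) + 0.1·0 + 0.25·1 + 0.15·h(square D) + 0.25·h(square C)
h(square D) = 0.2·h(square B) + 0.1·0 + 0.25·1 + 0.3·h(square D) + 0.15·h(square C)
h(square C) = 0.15·h(square B) + 0.35·0 + 0.2·1 + 0.15·h(square D) + 0.15·h(square C)
Solving: h(square B) = 0.6104, h(square D) = 0.6288, h(square C) = 0.4540.
Starting from square B, the probability is 0.6104.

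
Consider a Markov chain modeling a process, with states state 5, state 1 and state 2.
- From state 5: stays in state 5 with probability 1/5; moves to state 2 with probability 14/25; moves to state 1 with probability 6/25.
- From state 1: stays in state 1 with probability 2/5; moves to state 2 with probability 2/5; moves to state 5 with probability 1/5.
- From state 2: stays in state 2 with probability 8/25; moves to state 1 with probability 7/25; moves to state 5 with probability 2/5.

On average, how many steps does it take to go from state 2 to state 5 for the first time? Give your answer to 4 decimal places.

Let t(s) be the expected number of steps to first reach state 5 from state s, with t(state 5) = 0. Conditioning on the first step:
t(state 1) = 1 + 0.4·t(state 1) + 0.4·t(state 2)
t(state 2) = 1 + 0.28·t(state 1) + 0.32·t(state 2)
Solving: t(state 1) = 3.6486, t(state 2) = 2.9730.
Expected steps from state 2 to state 5: 2.9730.

2.9730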